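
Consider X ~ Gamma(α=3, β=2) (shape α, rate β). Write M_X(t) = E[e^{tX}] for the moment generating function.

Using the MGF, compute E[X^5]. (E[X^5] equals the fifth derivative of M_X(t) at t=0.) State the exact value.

E[X^5] = d^5M/dt^5 |_{t=0} = 315/4

M_X(t) = 8/(2 - t)^3
dM/dt = 24/(t^4 - 8*t^3 + 24*t^2 - 32*t + 16)
d^2M/dt^2 = -96/(t^5 - 10*t^4 + 40*t^3 - 80*t^2 + 80*t - 32)
d^3M/dt^3 = 480/(t^6 - 12*t^5 + 60*t^4 - 160*t^3 + 240*t^2 - 192*t + 64)
d^4M/dt^4 = -2880/(t^7 - 14*t^6 + 84*t^5 - 280*t^4 + 560*t^3 - 672*t^2 + 448*t - 128)
d^5M/dt^5 = 20160/(t^8 - 16*t^7 + 112*t^6 - 448*t^5 + 1120*t^4 - 1792*t^3 + 1792*t^2 - 1024*t + 256)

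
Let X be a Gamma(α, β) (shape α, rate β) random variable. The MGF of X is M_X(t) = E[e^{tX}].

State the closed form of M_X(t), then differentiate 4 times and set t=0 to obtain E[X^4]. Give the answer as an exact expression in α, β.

M_X(t) = (β/(β - t))^α
M^(4)(t) = (α^4*β^α*(1/(β - t))^α + 6*α^3*β^α*(1/(β - t))^α + 11*α^2*β^α*(1/(β - t))^α + 6*α*β^α*(1/(β - t))^α)/(β^4 - 4*β^3*t + 6*β^2*t^2 - 4*β*t^3 + t^4)

E[X^4] = M^(4)(0) = α*(α^3 + 6*α^2 + 11*α + 6)/β^4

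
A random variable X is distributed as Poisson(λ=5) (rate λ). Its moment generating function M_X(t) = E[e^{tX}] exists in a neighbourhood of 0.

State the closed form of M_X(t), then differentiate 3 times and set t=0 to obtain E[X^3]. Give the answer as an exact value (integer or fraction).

E[X^3] = M^(3)(0) = 205

M_X(t) = e^(5*e^(t) - 5)
M^(3)(t) = (125*e^(3*t)*e^(5*e^(t)) + 75*e^(2*t)*e^(5*e^(t)) + 5*e^(t)*e^(5*e^(t)))*e^(-5)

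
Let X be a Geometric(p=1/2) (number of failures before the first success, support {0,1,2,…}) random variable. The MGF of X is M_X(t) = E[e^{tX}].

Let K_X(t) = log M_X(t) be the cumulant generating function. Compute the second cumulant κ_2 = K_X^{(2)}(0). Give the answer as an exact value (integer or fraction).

κ_2 = D^2[K](0) = 2

M_X(t) = 1/(2*(1 - e^(t)/2))
K_X(t) = log M_X(t) = -log(1 - e^(t)/2) - log(2)
D^2[K](t) = 2*e^(t)/(e^(2*t) - 4*e^(t) + 4)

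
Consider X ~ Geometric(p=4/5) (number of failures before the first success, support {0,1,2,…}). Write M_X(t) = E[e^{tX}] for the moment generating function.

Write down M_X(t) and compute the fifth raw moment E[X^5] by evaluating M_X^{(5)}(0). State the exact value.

E[X^5] = M′′′′′(0) = 707/128

M_X(t) = 4/(5*(1 - e^(t)/5))
M′(t) = 4*e^(t)/(e^(2*t) - 10*e^(t) + 25)
M′′(t) = (-4*e^(2*t) - 20*e^(t))/(e^(3*t) - 15*e^(2*t) + 75*e^(t) - 125)
M′′′(t) = (4*e^(3*t) + 80*e^(2*t) + 100*e^(t))/(e^(4*t) - 20*e^(3*t) + 150*e^(2*t) - 500*e^(t) + 625)
M′′′′(t) = (-4*e^(4*t) - 220*e^(3*t) - 1100*e^(2*t) - 500*e^(t))/(e^(5*t) - 25*e^(4*t) + 250*e^(3*t) - 1250*e^(2*t) + 3125*e^(t) - 3125)
M′′′′′(t) = (4*e^(5*t) + 520*e^(4*t) + 6600*e^(3*t) + 13000*e^(2*t) + 2500*e^(t))/(e^(6*t) - 30*e^(5*t) + 375*e^(4*t) - 2500*e^(3*t) + 9375*e^(2*t) - 18750*e^(t) + 15625)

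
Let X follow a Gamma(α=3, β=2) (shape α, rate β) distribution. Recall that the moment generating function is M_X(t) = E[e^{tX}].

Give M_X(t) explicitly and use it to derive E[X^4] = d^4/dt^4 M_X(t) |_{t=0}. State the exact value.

M_X(t) = 8/(2 - t)^3
M′(t) = 24/(t^4 - 8*t^3 + 24*t^2 - 32*t + 16)
M′′(t) = -96/(t^5 - 10*t^4 + 40*t^3 - 80*t^2 + 80*t - 32)
M′′′(t) = 480/(t^6 - 12*t^5 + 60*t^4 - 160*t^3 + 240*t^2 - 192*t + 64)
M′′′′(t) = -2880/(t^7 - 14*t^6 + 84*t^5 - 280*t^4 + 560*t^3 - 672*t^2 + 448*t - 128)

E[X^4] = M′′′′(0) = 45/2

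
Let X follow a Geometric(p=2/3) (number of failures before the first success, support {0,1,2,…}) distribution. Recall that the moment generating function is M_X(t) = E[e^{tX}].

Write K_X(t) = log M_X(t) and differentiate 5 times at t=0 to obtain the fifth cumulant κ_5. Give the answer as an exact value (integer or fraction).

κ_5 = d^5K/dt^5 |_{t=0} = 15

M_X(t) = 2/(3*(1 - e^(t)/3))
K_X(t) = log M_X(t) = -log(1 - e^(t)/3) - log(3) + log(2)
dK/dt = -e^(t)/(e^(t) - 3)
d^2K/dt^2 = 3*e^(t)/(e^(2*t) - 6*e^(t) + 9)
d^3K/dt^3 = (-3*e^(2*t) - 9*e^(t))/(e^(3*t) - 9*e^(2*t) + 27*e^(t) - 27)
d^4K/dt^4 = (3*e^(3*t) + 36*e^(2*t) + 27*e^(t))/(e^(4*t) - 12*e^(3*t) + 54*e^(2*t) - 108*e^(t) + 81)
d^5K/dt^5 = (-3*e^(4*t) - 99*e^(3*t) - 297*e^(2*t) - 81*e^(t))/(e^(5*t) - 15*e^(4*t) + 90*e^(3*t) - 270*e^(2*t) + 405*e^(t) - 243)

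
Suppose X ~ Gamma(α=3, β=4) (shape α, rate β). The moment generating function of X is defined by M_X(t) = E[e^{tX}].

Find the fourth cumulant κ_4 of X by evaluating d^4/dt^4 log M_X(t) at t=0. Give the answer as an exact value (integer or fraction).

κ_4 = D^4[K](0) = 9/128

M_X(t) = 64/(4 - t)^3
K_X(t) = log M_X(t) = -3*log(4 - t) + 6*log(2)
D^4[K](t) = 18/(t^4 - 16*t^3 + 96*t^2 - 256*t + 256)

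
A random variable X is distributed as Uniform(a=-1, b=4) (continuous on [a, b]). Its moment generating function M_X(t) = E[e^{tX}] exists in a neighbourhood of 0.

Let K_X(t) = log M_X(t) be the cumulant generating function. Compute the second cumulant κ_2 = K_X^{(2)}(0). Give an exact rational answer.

κ_2 = K′′(0) = 25/12

M_X(t) = (e^(4*t) - e^(-t))/(5*t)
K_X(t) = log M_X(t) = -log(t) + log(e^(4*t) - e^(-t)) - log(5)
K′(t) = (4*t*e^(5*t) + t - e^(5*t) + 1)/(t*e^(5*t) - t)
K′′(t) = (-25*t^2*e^(5*t) + e^(10*t) - 2*e^(5*t) + 1)/(t^2*e^(10*t) - 2*t^2*e^(5*t) + t^2)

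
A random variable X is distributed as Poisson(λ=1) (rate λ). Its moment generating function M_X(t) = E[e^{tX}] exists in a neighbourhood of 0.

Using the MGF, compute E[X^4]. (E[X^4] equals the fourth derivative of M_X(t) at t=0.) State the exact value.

E[X^4] = M^(4)(0) = 15

M_X(t) = e^(e^(t) - 1)
M^(4)(t) = (e^(4*t)*e^(e^(t)) + 6*e^(3*t)*e^(e^(t)) + 7*e^(2*t)*e^(e^(t)) + e^(t)*e^(e^(t)))*e^(-1)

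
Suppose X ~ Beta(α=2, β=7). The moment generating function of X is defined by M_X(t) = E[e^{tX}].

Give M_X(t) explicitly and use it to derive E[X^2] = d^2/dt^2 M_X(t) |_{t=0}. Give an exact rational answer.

E[X^2] = d^2M/dt^2 |_{t=0} = 1/15

M_X(t) = ₁F₁(2; 9; t)
dM/dt = 2*₁F₁(3; 10; t)/9
d^2M/dt^2 = ₁F₁(4; 11; t)/15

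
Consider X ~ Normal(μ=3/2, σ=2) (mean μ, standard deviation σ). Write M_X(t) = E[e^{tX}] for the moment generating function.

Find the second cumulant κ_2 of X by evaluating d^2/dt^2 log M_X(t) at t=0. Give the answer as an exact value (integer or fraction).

M_X(t) = e^(2*t^2 + 3*t/2)
K_X(t) = log M_X(t) = 2*t^2 + 3*t/2
dK/dt = 4*t + 3/2
d^2K/dt^2 = 4

κ_2 = d^2K/dt^2 |_{t=0} = 4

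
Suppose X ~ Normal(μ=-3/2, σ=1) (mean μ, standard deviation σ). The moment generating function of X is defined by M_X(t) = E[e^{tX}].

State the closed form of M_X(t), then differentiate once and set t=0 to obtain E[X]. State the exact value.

M_X(t) = e^(t^2/2 - 3*t/2)
M^(1)(t) = t*e^(-3*t/2)*e^(t^2/2) - 3*e^(-3*t/2)*e^(t^2/2)/2

E[X] = M^(1)(0) = -3/2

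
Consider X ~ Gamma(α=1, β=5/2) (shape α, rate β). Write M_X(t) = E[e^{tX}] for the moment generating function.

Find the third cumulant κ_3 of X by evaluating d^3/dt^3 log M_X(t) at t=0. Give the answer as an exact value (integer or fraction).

κ_3 = D^3[K](0) = 16/125

M_X(t) = 5/(2*(5/2 - t))
K_X(t) = log M_X(t) = -log(5/2 - t) - log(2) + log(5)
D^3[K](t) = -16/(8*t^3 - 60*t^2 + 150*t - 125)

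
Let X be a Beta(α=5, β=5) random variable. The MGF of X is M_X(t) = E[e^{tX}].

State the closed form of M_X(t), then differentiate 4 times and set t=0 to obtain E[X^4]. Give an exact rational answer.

E[X^4] = d^4M/dt^4 |_{t=0} = 14/143

M_X(t) = ₁F₁(5; 10; t)
dM/dt = ₁F₁(6; 11; t)/2
d^2M/dt^2 = 3*₁F₁(7; 12; t)/11
d^3M/dt^3 = 7*₁F₁(8; 13; t)/44
d^4M/dt^4 = 14*₁F₁(9; 14; t)/143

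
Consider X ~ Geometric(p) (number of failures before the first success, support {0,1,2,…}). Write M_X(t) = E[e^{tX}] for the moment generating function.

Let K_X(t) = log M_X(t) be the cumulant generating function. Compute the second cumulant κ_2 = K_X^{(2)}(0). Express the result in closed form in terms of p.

κ_2 = K^(2)(0) = (1 - p)/p^2

M_X(t) = p/(-(1 - p)*e^(t) + 1)
K_X(t) = log M_X(t) = log(p) - log(-(1 - p)*e^(t) + 1)
K^(2)(t) = (-p*e^(t) + e^(t))/(p^2*e^(2*t) - 2*p*e^(2*t) + 2*p*e^(t) + e^(2*t) - 2*e^(t) + 1)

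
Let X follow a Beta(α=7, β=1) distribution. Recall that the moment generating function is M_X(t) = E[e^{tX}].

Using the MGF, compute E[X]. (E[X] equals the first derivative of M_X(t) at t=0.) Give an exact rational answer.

M_X(t) = ₁F₁(7; 8; t)
M^(1)(t) = 7*₁F₁(8; 9; t)/8

E[X] = M^(1)(0) = 7/8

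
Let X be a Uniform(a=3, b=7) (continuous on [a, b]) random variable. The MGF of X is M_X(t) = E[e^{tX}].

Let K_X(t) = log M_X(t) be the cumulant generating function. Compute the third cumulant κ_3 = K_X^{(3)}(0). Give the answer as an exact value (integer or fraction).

κ_3 = K^(3)(0) = 0

M_X(t) = (e^(7*t) - e^(3*t))/(4*t)
K_X(t) = log M_X(t) = -log(t) + log(e^(7*t) - e^(3*t)) - 2*log(2)
K^(3)(t) = (64*t^3*e^(8*t) + 64*t^3*e^(4*t) - 2*e^(12*t) + 6*e^(8*t) - 6*e^(4*t) + 2)/(t^3*e^(12*t) - 3*t^3*e^(8*t) + 3*t^3*e^(4*t) - t^3)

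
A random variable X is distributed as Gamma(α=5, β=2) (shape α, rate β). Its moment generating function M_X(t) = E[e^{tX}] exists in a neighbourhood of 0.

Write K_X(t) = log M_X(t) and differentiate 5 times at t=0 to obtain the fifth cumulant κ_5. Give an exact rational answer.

κ_5 = K′′′′′(0) = 15/4

M_X(t) = 32/(2 - t)^5
K_X(t) = log M_X(t) = -5*log(2 - t) + 5*log(2)
K′(t) = -5/(t - 2)
K′′(t) = 5/(t^2 - 4*t + 4)
K′′′(t) = -10/(t^3 - 6*t^2 + 12*t - 8)
K′′′′(t) = 30/(t^4 - 8*t^3 + 24*t^2 - 32*t + 16)
K′′′′′(t) = -120/(t^5 - 10*t^4 + 40*t^3 - 80*t^2 + 80*t - 32)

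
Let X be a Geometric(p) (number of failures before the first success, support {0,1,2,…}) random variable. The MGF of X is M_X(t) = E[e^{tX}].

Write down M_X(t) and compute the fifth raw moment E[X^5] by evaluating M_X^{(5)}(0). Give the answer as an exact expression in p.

E[X^5] = D^5[M](0) = -1 + 31/p - 180/p^2 + 390/p^3 - 360/p^4 + 120/p^5

M_X(t) = p/(-(1 - p)*e^(t) + 1)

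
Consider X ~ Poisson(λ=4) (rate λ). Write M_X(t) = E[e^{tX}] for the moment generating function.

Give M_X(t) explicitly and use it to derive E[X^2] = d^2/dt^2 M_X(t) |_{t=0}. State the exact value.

E[X^2] = M^(2)(0) = 20

M_X(t) = e^(4*e^(t) - 4)
M^(2)(t) = (16*e^(2*t)*e^(4*e^(t)) + 4*e^(t)*e^(4*e^(t)))*e^(-4)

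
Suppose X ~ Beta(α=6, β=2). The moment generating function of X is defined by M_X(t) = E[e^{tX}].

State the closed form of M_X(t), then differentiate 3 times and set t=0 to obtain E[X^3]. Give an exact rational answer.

E[X^3] = d^3M/dt^3 |_{t=0} = 7/15

M_X(t) = ₁F₁(6; 8; t)
dM/dt = 3*₁F₁(7; 9; t)/4
d^2M/dt^2 = 7*₁F₁(8; 10; t)/12
d^3M/dt^3 = 7*₁F₁(9; 11; t)/15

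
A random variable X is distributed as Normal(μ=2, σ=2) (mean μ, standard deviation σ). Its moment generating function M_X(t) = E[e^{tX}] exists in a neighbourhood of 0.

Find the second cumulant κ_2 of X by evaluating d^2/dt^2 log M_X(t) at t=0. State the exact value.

κ_2 = K^(2)(0) = 4

M_X(t) = e^(2*t^2 + 2*t)
K_X(t) = log M_X(t) = 2*t^2 + 2*t
K^(2)(t) = 4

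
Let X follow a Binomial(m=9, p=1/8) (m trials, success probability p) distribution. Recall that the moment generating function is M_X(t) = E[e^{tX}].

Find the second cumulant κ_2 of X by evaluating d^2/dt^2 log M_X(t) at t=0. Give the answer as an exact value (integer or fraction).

M_X(t) = (e^(t)/8 + 7/8)^9
K_X(t) = log M_X(t) = 9*log(e^(t)/8 + 7/8)
D^2[K](t) = 63*e^(t)/(e^(2*t) + 14*e^(t) + 49)

κ_2 = D^2[K](0) = 63/64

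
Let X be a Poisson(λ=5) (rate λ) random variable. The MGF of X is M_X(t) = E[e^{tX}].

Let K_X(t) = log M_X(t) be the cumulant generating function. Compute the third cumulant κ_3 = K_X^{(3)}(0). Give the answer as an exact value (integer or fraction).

M_X(t) = e^(5*e^(t) - 5)
K_X(t) = log M_X(t) = 5*e^(t) - 5
dK/dt = 5*e^(t)
d^2K/dt^2 = 5*e^(t)
d^3K/dt^3 = 5*e^(t)

κ_3 = d^3K/dt^3 |_{t=0} = 5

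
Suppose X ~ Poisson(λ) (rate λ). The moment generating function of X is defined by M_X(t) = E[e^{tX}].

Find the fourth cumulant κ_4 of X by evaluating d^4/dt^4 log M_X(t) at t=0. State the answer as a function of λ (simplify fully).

M_X(t) = e^(λ*(e^(t) - 1))
K_X(t) = log M_X(t) = λ*(e^(t) - 1)
D^4[K](t) = λ*e^(t)

κ_4 = D^4[K](0) = λ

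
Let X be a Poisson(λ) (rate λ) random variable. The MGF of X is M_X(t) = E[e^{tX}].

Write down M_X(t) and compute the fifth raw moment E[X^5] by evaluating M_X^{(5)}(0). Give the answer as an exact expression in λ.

E[X^5] = d^5M/dt^5 |_{t=0} = λ*(λ^4 + 10*λ^3 + 25*λ^2 + 15*λ + 1)

M_X(t) = e^(λ*(e^(t) - 1))
dM/dt = λ*e^(-λ)*e^(t)*e^(λ*e^(t))
d^2M/dt^2 = (λ^2*e^(2*t)*e^(λ*e^(t)) + λ*e^(t)*e^(λ*e^(t)))*e^(-λ)
d^3M/dt^3 = (λ^3*e^(3*t)*e^(λ*e^(t)) + 3*λ^2*e^(2*t)*e^(λ*e^(t)) + λ*e^(t)*e^(λ*e^(t)))*e^(-λ)
d^4M/dt^4 = (λ^4*e^(4*t)*e^(λ*e^(t)) + 6*λ^3*e^(3*t)*e^(λ*e^(t)) + 7*λ^2*e^(2*t)*e^(λ*e^(t)) + λ*e^(t)*e^(λ*e^(t)))*e^(-λ)
d^5M/dt^5 = (λ^5*e^(5*t)*e^(λ*e^(t)) + 10*λ^4*e^(4*t)*e^(λ*e^(t)) + 25*λ^3*e^(3*t)*e^(λ*e^(t)) + 15*λ^2*e^(2*t)*e^(λ*e^(t)) + λ*e^(t)*e^(λ*e^(t)))*e^(-λ)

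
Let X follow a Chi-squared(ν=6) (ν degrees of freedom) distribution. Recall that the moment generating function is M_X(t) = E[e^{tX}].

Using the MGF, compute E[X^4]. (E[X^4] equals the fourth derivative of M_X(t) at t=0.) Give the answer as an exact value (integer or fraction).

E[X^4] = M′′′′(0) = 5760

M_X(t) = (1 - 2*t)^(-3)
M′(t) = 6/(16*t^4 - 32*t^3 + 24*t^2 - 8*t + 1)
M′′(t) = -48/(32*t^5 - 80*t^4 + 80*t^3 - 40*t^2 + 10*t - 1)
M′′′(t) = 480/(64*t^6 - 192*t^5 + 240*t^4 - 160*t^3 + 60*t^2 - 12*t + 1)
M′′′′(t) = -5760/(128*t^7 - 448*t^6 + 672*t^5 - 560*t^4 + 280*t^3 - 84*t^2 + 14*t - 1)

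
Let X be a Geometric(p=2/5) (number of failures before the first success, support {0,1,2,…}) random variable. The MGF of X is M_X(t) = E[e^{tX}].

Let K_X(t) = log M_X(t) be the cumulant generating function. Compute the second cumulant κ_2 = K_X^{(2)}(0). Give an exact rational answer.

κ_2 = K^(2)(0) = 15/4

M_X(t) = 2/(5*(1 - 3*e^(t)/5))
K_X(t) = log M_X(t) = -log(1 - 3*e^(t)/5) - log(5) + log(2)
K^(2)(t) = 15*e^(t)/(9*e^(2*t) - 30*e^(t) + 25)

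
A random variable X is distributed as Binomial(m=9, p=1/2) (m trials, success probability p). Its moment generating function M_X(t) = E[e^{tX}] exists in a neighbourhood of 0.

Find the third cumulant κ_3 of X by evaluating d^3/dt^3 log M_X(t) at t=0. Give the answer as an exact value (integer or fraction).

κ_3 = D^3[K](0) = 0

M_X(t) = (e^(t)/2 + 1/2)^9
K_X(t) = log M_X(t) = 9*log(e^(t)/2 + 1/2)
D^3[K](t) = (-9*e^(2*t) + 9*e^(t))/(e^(3*t) + 3*e^(2*t) + 3*e^(t) + 1)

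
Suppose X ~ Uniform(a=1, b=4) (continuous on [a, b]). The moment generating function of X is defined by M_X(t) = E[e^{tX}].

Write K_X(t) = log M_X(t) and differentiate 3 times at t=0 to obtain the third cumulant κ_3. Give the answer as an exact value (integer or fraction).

M_X(t) = (e^(4*t) - e^(t))/(3*t)
K_X(t) = log M_X(t) = -log(t) + log(e^(4*t) - e^(t)) - log(3)
K′(t) = (4*t*e^(3*t) - t - e^(3*t) + 1)/(t*e^(3*t) - t)
K′′(t) = (-9*t^2*e^(3*t) + e^(6*t) - 2*e^(3*t) + 1)/(t^2*e^(6*t) - 2*t^2*e^(3*t) + t^2)
K′′′(t) = (27*t^3*e^(6*t) + 27*t^3*e^(3*t) - 2*e^(9*t) + 6*e^(6*t) - 6*e^(3*t) + 2)/(t^3*e^(9*t) - 3*t^3*e^(6*t) + 3*t^3*e^(3*t) - t^3)

κ_3 = K′′′(0) = 0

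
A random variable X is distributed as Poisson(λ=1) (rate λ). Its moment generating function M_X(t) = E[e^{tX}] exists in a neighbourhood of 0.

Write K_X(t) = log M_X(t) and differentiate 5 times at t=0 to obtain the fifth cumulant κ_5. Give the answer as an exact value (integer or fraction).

κ_5 = d^5K/dt^5 |_{t=0} = 1

M_X(t) = e^(e^(t) - 1)
K_X(t) = log M_X(t) = e^(t) - 1
dK/dt = e^(t)
d^2K/dt^2 = e^(t)
d^3K/dt^3 = e^(t)
d^4K/dt^4 = e^(t)
d^5K/dt^5 = e^(t)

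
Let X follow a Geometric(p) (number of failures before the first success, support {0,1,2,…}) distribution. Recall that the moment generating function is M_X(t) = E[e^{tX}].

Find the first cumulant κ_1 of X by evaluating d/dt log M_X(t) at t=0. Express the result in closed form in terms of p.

M_X(t) = p/(-(1 - p)*e^(t) + 1)
K_X(t) = log M_X(t) = log(p) - log(-(1 - p)*e^(t) + 1)
D[K](t) = (-p*e^(t) + e^(t))/(p*e^(t) - e^(t) + 1)

κ_1 = D[K](0) = (1 - p)/p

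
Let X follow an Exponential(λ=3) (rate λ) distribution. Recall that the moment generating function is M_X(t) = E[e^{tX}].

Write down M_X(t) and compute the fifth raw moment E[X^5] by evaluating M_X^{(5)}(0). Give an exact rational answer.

E[X^5] = M^(5)(0) = 40/81

M_X(t) = 3/(3 - t)
M^(5)(t) = 360/(t^6 - 18*t^5 + 135*t^4 - 540*t^3 + 1215*t^2 - 1458*t + 729)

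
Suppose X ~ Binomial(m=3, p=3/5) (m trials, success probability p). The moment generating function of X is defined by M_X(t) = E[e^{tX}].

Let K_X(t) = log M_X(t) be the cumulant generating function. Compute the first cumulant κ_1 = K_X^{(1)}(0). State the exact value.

M_X(t) = (3*e^(t)/5 + 2/5)^3
K_X(t) = log M_X(t) = 3*log(3*e^(t)/5 + 2/5)
dK/dt = 9*e^(t)/(3*e^(t) + 2)

κ_1 = dK/dt |_{t=0} = 9/5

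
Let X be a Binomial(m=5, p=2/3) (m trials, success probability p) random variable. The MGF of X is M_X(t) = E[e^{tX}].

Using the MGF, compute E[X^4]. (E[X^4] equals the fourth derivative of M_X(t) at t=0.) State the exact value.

E[X^4] = D^4[M](0) = 5290/27

M_X(t) = (2*e^(t)/3 + 1/3)^5
D^4[M](t) = 20000*e^(5*t)/243 + 20480*e^(4*t)/243 + 80*e^(3*t)/3 + 640*e^(2*t)/243 + 10*e^(t)/243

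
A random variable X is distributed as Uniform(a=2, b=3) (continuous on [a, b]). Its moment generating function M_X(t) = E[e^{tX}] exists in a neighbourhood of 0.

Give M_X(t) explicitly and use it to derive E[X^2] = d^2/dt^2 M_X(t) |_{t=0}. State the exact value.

E[X^2] = D^2[M](0) = 19/3

M_X(t) = (e^(3*t) - e^(2*t))/t
D^2[M](t) = (9*t^2*e^(3*t) - 4*t^2*e^(2*t) - 6*t*e^(3*t) + 4*t*e^(2*t) + 2*e^(3*t) - 2*e^(2*t))/t^3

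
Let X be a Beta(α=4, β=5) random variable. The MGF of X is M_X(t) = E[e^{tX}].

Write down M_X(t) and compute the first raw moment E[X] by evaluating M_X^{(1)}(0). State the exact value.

M_X(t) = ₁F₁(4; 9; t)
D[M](t) = 4*₁F₁(5; 10; t)/9

E[X] = D[M](0) = 4/9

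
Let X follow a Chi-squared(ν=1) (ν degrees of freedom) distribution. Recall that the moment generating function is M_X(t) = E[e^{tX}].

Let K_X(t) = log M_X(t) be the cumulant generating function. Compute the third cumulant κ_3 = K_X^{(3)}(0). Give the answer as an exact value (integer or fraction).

κ_3 = D^3[K](0) = 8

M_X(t) = 1/√(1 - 2*t)
K_X(t) = log M_X(t) = -log(1 - 2*t)/2
D^3[K](t) = -8/(8*t^3 - 12*t^2 + 6*t - 1)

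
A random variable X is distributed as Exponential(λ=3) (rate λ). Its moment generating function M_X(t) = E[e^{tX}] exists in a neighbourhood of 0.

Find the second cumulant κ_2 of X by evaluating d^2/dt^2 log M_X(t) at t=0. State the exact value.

M_X(t) = 3/(3 - t)
K_X(t) = log M_X(t) = -log(3 - t) + log(3)
D^2[K](t) = 1/(t^2 - 6*t + 9)

κ_2 = D^2[K](0) = 1/9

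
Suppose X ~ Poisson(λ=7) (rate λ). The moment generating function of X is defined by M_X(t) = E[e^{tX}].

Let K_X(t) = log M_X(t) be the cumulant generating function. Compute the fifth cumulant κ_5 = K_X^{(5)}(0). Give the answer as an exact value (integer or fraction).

κ_5 = D^5[K](0) = 7

M_X(t) = e^(7*e^(t) - 7)
K_X(t) = log M_X(t) = 7*e^(t) - 7
D^5[K](t) = 7*e^(t)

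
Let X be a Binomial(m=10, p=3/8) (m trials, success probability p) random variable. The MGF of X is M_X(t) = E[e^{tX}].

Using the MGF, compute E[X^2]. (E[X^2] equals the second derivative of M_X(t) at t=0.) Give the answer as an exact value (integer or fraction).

M_X(t) = (3*e^(t)/8 + 5/8)^10

E[X^2] = D^2[M](0) = 525/32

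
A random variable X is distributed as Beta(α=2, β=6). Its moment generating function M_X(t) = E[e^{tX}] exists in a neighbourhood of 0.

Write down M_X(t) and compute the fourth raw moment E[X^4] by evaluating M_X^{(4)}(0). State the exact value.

E[X^4] = d^4M/dt^4 |_{t=0} = 1/66

M_X(t) = ₁F₁(2; 8; t)
dM/dt = ₁F₁(3; 9; t)/4
d^2M/dt^2 = ₁F₁(4; 10; t)/12
d^3M/dt^3 = ₁F₁(5; 11; t)/30
d^4M/dt^4 = ₁F₁(6; 12; t)/66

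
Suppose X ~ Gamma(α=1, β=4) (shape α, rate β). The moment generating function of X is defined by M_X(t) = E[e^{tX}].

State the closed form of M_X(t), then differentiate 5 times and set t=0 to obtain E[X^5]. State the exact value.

M_X(t) = 4/(4 - t)
M^(5)(t) = 480/(t^6 - 24*t^5 + 240*t^4 - 1280*t^3 + 3840*t^2 - 6144*t + 4096)

E[X^5] = M^(5)(0) = 15/128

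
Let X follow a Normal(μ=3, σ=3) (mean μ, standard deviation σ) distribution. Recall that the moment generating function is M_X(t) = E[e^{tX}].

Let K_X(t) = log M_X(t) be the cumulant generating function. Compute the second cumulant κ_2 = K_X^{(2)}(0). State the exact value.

κ_2 = D^2[K](0) = 9

M_X(t) = e^(9*t^2/2 + 3*t)
K_X(t) = log M_X(t) = 9*t^2/2 + 3*t
D^2[K](t) = 9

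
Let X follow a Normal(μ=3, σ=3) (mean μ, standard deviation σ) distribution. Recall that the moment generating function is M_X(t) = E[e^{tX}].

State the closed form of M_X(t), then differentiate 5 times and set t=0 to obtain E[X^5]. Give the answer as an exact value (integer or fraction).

E[X^5] = D^5[M](0) = 6318

M_X(t) = e^(9*t^2/2 + 3*t)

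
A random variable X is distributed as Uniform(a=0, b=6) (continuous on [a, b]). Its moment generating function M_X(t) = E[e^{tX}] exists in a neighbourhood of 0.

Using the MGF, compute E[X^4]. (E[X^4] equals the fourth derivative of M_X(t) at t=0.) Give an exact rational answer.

M_X(t) = (e^(6*t) - 1)/(6*t)
dM/dt = (6*t*e^(6*t) - e^(6*t) + 1)/(6*t^2)
d^2M/dt^2 = (18*t^2*e^(6*t) - 6*t*e^(6*t) + e^(6*t) - 1)/(3*t^3)
d^3M/dt^3 = (36*t^3*e^(6*t) - 18*t^2*e^(6*t) + 6*t*e^(6*t) - e^(6*t) + 1)/t^4
d^4M/dt^4 = (216*t^4*e^(6*t) - 144*t^3*e^(6*t) + 72*t^2*e^(6*t) - 24*t*e^(6*t) + 4*e^(6*t) - 4)/t^5

E[X^4] = d^4M/dt^4 |_{t=0} = 1296/5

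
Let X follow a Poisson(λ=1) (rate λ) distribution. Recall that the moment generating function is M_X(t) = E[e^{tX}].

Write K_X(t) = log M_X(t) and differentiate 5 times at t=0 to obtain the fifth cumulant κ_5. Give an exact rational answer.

κ_5 = K^(5)(0) = 1

M_X(t) = e^(e^(t) - 1)
K_X(t) = log M_X(t) = e^(t) - 1
K^(5)(t) = e^(t)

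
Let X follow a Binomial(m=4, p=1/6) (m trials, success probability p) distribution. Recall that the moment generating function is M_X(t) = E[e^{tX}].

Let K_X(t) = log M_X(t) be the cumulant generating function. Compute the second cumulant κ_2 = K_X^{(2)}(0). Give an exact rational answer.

M_X(t) = (e^(t)/6 + 5/6)^4
K_X(t) = log M_X(t) = 4*log(e^(t)/6 + 5/6)
K^(2)(t) = 20*e^(t)/(e^(2*t) + 10*e^(t) + 25)

κ_2 = K^(2)(0) = 5/9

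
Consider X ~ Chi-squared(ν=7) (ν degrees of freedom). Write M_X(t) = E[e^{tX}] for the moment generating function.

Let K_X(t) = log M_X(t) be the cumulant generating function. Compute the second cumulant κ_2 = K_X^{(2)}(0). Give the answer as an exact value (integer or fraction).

M_X(t) = (1 - 2*t)^(-7/2)
K_X(t) = log M_X(t) = -7*log(1 - 2*t)/2
K^(2)(t) = 14/(4*t^2 - 4*t + 1)

κ_2 = K^(2)(0) = 14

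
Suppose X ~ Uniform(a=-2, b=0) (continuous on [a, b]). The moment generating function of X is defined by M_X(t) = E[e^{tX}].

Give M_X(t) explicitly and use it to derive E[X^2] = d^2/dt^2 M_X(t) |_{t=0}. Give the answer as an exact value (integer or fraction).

M_X(t) = (1 - e^(-2*t))/(2*t)
dM/dt = (2*t - e^(2*t) + 1)*e^(-2*t)/(2*t^2)
d^2M/dt^2 = (-2*t^2 - 2*t + e^(2*t) - 1)*e^(-2*t)/t^3

E[X^2] = d^2M/dt^2 |_{t=0} = 4/3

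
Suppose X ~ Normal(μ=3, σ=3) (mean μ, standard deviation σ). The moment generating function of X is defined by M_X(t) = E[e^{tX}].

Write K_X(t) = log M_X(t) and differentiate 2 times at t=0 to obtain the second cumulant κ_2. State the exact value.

κ_2 = d^2K/dt^2 |_{t=0} = 9

M_X(t) = e^(9*t^2/2 + 3*t)
K_X(t) = log M_X(t) = 9*t^2/2 + 3*t
dK/dt = 9*t + 3
d^2K/dt^2 = 9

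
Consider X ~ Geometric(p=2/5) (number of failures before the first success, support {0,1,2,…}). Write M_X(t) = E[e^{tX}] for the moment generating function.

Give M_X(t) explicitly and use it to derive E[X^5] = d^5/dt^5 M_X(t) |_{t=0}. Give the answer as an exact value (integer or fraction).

M_X(t) = 2/(5*(1 - 3*e^(t)/5))

E[X^5] = D^5[M](0) = 5403/2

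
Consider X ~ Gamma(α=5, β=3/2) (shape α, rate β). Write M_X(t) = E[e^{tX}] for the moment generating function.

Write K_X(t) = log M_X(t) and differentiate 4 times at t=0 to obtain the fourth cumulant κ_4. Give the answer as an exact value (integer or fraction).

κ_4 = D^4[K](0) = 160/27

M_X(t) = 243/(32*(3/2 - t)^5)
K_X(t) = log M_X(t) = -5*log(3/2 - t) - 5*log(2) + 5*log(3)
D^4[K](t) = 480/(16*t^4 - 96*t^3 + 216*t^2 - 216*t + 81)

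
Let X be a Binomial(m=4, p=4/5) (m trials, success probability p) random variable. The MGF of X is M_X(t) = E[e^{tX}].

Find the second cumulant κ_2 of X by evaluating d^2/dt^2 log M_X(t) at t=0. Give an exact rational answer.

κ_2 = d^2K/dt^2 |_{t=0} = 16/25

M_X(t) = (4*e^(t)/5 + 1/5)^4
K_X(t) = log M_X(t) = 4*log(4*e^(t)/5 + 1/5)
dK/dt = 16*e^(t)/(4*e^(t) + 1)
d^2K/dt^2 = 16*e^(t)/(16*e^(2*t) + 8*e^(t) + 1)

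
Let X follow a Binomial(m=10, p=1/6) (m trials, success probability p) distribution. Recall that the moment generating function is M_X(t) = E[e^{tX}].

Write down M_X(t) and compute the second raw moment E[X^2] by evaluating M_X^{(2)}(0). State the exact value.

M_X(t) = (e^(t)/6 + 5/6)^10

E[X^2] = D^2[M](0) = 25/6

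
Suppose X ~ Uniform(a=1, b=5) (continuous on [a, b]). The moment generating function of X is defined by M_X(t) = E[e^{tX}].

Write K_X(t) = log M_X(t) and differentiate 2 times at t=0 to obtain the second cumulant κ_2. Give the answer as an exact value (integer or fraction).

M_X(t) = (e^(5*t) - e^(t))/(4*t)
K_X(t) = log M_X(t) = -log(t) + log(e^(5*t) - e^(t)) - 2*log(2)
K^(2)(t) = (-16*t^2*e^(4*t) + e^(8*t) - 2*e^(4*t) + 1)/(t^2*e^(8*t) - 2*t^2*e^(4*t) + t^2)

κ_2 = K^(2)(0) = 4/3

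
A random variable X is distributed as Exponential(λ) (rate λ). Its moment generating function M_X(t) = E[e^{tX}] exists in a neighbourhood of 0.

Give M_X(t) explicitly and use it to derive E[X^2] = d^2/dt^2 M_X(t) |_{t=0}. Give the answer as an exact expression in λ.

M_X(t) = λ/(λ - t)
D^2[M](t) = -2*λ/(-λ^3 + 3*λ^2*t - 3*λ*t^2 + t^3)

E[X^2] = D^2[M](0) = 2/λ^2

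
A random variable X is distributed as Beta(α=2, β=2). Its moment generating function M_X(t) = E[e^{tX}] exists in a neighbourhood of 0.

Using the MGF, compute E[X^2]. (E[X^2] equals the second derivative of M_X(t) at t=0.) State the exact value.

E[X^2] = d^2M/dt^2 |_{t=0} = 3/10

M_X(t) = ₁F₁(2; 4; t)
dM/dt = ₁F₁(3; 5; t)/2
d^2M/dt^2 = 3*₁F₁(4; 6; t)/10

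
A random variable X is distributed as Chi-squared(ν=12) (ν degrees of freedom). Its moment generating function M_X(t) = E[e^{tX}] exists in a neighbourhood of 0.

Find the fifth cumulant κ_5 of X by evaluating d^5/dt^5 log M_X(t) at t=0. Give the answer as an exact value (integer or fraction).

M_X(t) = (1 - 2*t)^(-6)
K_X(t) = log M_X(t) = -6*log(1 - 2*t)
K′(t) = -12/(2*t - 1)
K′′(t) = 24/(4*t^2 - 4*t + 1)
K′′′(t) = -96/(8*t^3 - 12*t^2 + 6*t - 1)
K′′′′(t) = 576/(16*t^4 - 32*t^3 + 24*t^2 - 8*t + 1)
K′′′′′(t) = -4608/(32*t^5 - 80*t^4 + 80*t^3 - 40*t^2 + 10*t - 1)

κ_5 = K′′′′′(0) = 4608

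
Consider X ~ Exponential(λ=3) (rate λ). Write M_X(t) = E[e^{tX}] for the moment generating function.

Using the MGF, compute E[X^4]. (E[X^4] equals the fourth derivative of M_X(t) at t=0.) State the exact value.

M_X(t) = 3/(3 - t)
D^4[M](t) = -72/(t^5 - 15*t^4 + 90*t^3 - 270*t^2 + 405*t - 243)

E[X^4] = D^4[M](0) = 8/27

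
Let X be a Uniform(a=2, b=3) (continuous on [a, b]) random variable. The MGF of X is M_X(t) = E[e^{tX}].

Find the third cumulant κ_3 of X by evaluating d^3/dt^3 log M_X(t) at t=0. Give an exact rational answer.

M_X(t) = (e^(3*t) - e^(2*t))/t
K_X(t) = log M_X(t) = -log(t) + log(e^(3*t) - e^(2*t))
K′(t) = (3*t*e^(t) - 2*t - e^(t) + 1)/(t*e^(t) - t)
K′′(t) = (-t^2*e^(t) + e^(2*t) - 2*e^(t) + 1)/(t^2*e^(2*t) - 2*t^2*e^(t) + t^2)
K′′′(t) = (t^3*e^(2*t) + t^3*e^(t) - 2*e^(3*t) + 6*e^(2*t) - 6*e^(t) + 2)/(t^3*e^(3*t) - 3*t^3*e^(2*t) + 3*t^3*e^(t) - t^3)

κ_3 = K′′′(0) = 0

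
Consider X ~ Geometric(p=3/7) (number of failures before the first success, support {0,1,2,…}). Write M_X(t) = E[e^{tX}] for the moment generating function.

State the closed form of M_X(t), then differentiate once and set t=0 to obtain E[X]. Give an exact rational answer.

M_X(t) = 3/(7*(1 - 4*e^(t)/7))
D[M](t) = 12*e^(t)/(16*e^(2*t) - 56*e^(t) + 49)

E[X] = D[M](0) = 4/3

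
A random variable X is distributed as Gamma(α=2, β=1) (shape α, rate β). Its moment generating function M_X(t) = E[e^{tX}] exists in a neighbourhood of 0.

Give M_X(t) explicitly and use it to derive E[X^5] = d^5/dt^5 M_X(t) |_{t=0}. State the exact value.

E[X^5] = d^5M/dt^5 |_{t=0} = 720

M_X(t) = (1 - t)^(-2)
dM/dt = -2/(t^3 - 3*t^2 + 3*t - 1)
d^2M/dt^2 = 6/(t^4 - 4*t^3 + 6*t^2 - 4*t + 1)
d^3M/dt^3 = -24/(t^5 - 5*t^4 + 10*t^3 - 10*t^2 + 5*t - 1)
d^4M/dt^4 = 120/(t^6 - 6*t^5 + 15*t^4 - 20*t^3 + 15*t^2 - 6*t + 1)
d^5M/dt^5 = -720/(t^7 - 7*t^6 + 21*t^5 - 35*t^4 + 35*t^3 - 21*t^2 + 7*t - 1)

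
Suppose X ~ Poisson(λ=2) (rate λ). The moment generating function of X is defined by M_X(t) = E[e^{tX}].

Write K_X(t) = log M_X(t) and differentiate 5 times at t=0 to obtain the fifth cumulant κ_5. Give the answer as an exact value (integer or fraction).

M_X(t) = e^(2*e^(t) - 2)
K_X(t) = log M_X(t) = 2*e^(t) - 2
D^5[K](t) = 2*e^(t)

κ_5 = D^5[K](0) = 2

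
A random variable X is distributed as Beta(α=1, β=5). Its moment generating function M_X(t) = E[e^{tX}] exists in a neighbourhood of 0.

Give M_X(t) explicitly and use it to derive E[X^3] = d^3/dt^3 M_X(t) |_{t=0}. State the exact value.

M_X(t) = ₁F₁(1; 6; t)
D^3[M](t) = ₁F₁(4; 9; t)/56

E[X^3] = D^3[M](0) = 1/56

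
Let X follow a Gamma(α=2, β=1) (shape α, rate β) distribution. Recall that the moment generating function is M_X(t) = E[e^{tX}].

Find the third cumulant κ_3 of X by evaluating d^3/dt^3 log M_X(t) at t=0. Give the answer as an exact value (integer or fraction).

κ_3 = K^(3)(0) = 4

M_X(t) = (1 - t)^(-2)
K_X(t) = log M_X(t) = -2*log(1 - t)
K^(3)(t) = -4/(t^3 - 3*t^2 + 3*t - 1)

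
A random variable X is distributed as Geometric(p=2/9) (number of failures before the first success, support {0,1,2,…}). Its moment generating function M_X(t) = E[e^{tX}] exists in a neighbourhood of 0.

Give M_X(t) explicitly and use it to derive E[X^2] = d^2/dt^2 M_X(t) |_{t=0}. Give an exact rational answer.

E[X^2] = d^2M/dt^2 |_{t=0} = 28

M_X(t) = 2/(9*(1 - 7*e^(t)/9))
dM/dt = 14*e^(t)/(49*e^(2*t) - 126*e^(t) + 81)
d^2M/dt^2 = (-98*e^(2*t) - 126*e^(t))/(343*e^(3*t) - 1323*e^(2*t) + 1701*e^(t) - 729)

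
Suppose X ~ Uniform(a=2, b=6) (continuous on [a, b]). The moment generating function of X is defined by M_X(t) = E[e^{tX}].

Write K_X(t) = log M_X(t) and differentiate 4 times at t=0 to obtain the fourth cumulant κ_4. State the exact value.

M_X(t) = (e^(6*t) - e^(2*t))/(4*t)
K_X(t) = log M_X(t) = -log(t) + log(e^(6*t) - e^(2*t)) - 2*log(2)
K′(t) = (6*t*e^(4*t) - 2*t - e^(4*t) + 1)/(t*e^(4*t) - t)
K′′(t) = (-16*t^2*e^(4*t) + e^(8*t) - 2*e^(4*t) + 1)/(t^2*e^(8*t) - 2*t^2*e^(4*t) + t^2)
K′′′(t) = (64*t^3*e^(8*t) + 64*t^3*e^(4*t) - 2*e^(12*t) + 6*e^(8*t) - 6*e^(4*t) + 2)/(t^3*e^(12*t) - 3*t^3*e^(8*t) + 3*t^3*e^(4*t) - t^3)

κ_4 = K′′′′(0) = -32/15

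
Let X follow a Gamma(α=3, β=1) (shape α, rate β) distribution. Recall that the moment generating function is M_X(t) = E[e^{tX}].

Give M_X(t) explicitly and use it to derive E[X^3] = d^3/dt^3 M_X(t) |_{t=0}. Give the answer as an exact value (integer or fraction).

E[X^3] = d^3M/dt^3 |_{t=0} = 60

M_X(t) = (1 - t)^(-3)
dM/dt = 3/(t^4 - 4*t^3 + 6*t^2 - 4*t + 1)
d^2M/dt^2 = -12/(t^5 - 5*t^4 + 10*t^3 - 10*t^2 + 5*t - 1)
d^3M/dt^3 = 60/(t^6 - 6*t^5 + 15*t^4 - 20*t^3 + 15*t^2 - 6*t + 1)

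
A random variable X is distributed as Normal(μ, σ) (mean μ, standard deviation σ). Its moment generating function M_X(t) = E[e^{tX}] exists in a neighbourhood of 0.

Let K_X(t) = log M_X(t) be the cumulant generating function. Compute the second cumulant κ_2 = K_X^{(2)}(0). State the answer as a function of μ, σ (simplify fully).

M_X(t) = e^(μ*t + σ^2*t^2/2)
K_X(t) = log M_X(t) = μ*t + σ^2*t^2/2
dK/dt = μ + σ^2*t
d^2K/dt^2 = σ^2

κ_2 = d^2K/dt^2 |_{t=0} = σ^2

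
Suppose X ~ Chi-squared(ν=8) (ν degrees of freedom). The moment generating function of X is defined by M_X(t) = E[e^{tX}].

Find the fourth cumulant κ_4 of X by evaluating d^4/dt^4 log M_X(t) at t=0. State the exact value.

κ_4 = D^4[K](0) = 384

M_X(t) = (1 - 2*t)^(-4)
K_X(t) = log M_X(t) = -4*log(1 - 2*t)
D^4[K](t) = 384/(16*t^4 - 32*t^3 + 24*t^2 - 8*t + 1)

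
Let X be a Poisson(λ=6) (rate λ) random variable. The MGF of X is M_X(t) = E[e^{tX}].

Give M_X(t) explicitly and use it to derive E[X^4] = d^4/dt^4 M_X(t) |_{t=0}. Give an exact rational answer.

E[X^4] = d^4M/dt^4 |_{t=0} = 2850

M_X(t) = e^(6*e^(t) - 6)
dM/dt = 6*e^(-6)*e^(t)*e^(6*e^(t))
d^2M/dt^2 = (36*e^(2*t)*e^(6*e^(t)) + 6*e^(t)*e^(6*e^(t)))*e^(-6)
d^3M/dt^3 = (216*e^(3*t)*e^(6*e^(t)) + 108*e^(2*t)*e^(6*e^(t)) + 6*e^(t)*e^(6*e^(t)))*e^(-6)
d^4M/dt^4 = (1296*e^(4*t)*e^(6*e^(t)) + 1296*e^(3*t)*e^(6*e^(t)) + 252*e^(2*t)*e^(6*e^(t)) + 6*e^(t)*e^(6*e^(t)))*e^(-6)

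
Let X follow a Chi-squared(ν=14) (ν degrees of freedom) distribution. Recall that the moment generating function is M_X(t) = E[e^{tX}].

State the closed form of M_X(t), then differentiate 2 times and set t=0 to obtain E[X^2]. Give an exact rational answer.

E[X^2] = M′′(0) = 224

M_X(t) = (1 - 2*t)^(-7)
M′(t) = 14/(256*t^8 - 1024*t^7 + 1792*t^6 - 1792*t^5 + 1120*t^4 - 448*t^3 + 112*t^2 - 16*t + 1)
M′′(t) = -224/(512*t^9 - 2304*t^8 + 4608*t^7 - 5376*t^6 + 4032*t^5 - 2016*t^4 + 672*t^3 - 144*t^2 + 18*t - 1)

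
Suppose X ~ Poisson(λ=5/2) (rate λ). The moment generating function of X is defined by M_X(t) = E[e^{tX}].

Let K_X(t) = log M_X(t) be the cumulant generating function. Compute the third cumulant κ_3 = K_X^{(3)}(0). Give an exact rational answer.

κ_3 = K^(3)(0) = 5/2

M_X(t) = e^(5*e^(t)/2 - 5/2)
K_X(t) = log M_X(t) = 5*e^(t)/2 - 5/2
K^(3)(t) = 5*e^(t)/2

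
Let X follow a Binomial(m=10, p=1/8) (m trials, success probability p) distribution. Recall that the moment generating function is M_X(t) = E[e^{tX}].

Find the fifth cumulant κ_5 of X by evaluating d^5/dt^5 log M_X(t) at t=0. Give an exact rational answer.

κ_5 = K′′′′′(0) = -525/2048

M_X(t) = (e^(t)/8 + 7/8)^10
K_X(t) = log M_X(t) = 10*log(e^(t)/8 + 7/8)
K′(t) = 10*e^(t)/(e^(t) + 7)
K′′(t) = 70*e^(t)/(e^(2*t) + 14*e^(t) + 49)
K′′′(t) = (-70*e^(2*t) + 490*e^(t))/(e^(3*t) + 21*e^(2*t) + 147*e^(t) + 343)
K′′′′(t) = (70*e^(3*t) - 1960*e^(2*t) + 3430*e^(t))/(e^(4*t) + 28*e^(3*t) + 294*e^(2*t) + 1372*e^(t) + 2401)
K′′′′′(t) = (-70*e^(4*t) + 5390*e^(3*t) - 37730*e^(2*t) + 24010*e^(t))/(e^(5*t) + 35*e^(4*t) + 490*e^(3*t) + 3430*e^(2*t) + 12005*e^(t) + 16807)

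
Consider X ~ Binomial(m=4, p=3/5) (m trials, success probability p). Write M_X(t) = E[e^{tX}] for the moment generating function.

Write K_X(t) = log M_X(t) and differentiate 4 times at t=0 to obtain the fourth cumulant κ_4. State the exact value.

M_X(t) = (3*e^(t)/5 + 2/5)^4
K_X(t) = log M_X(t) = 4*log(3*e^(t)/5 + 2/5)
K^(4)(t) = (216*e^(3*t) - 576*e^(2*t) + 96*e^(t))/(81*e^(4*t) + 216*e^(3*t) + 216*e^(2*t) + 96*e^(t) + 16)

κ_4 = K^(4)(0) = -264/625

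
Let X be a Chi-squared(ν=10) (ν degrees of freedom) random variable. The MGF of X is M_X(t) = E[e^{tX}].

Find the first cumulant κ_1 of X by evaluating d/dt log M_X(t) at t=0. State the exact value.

M_X(t) = (1 - 2*t)^(-5)
K_X(t) = log M_X(t) = -5*log(1 - 2*t)
D[K](t) = -10/(2*t - 1)

κ_1 = D[K](0) = 10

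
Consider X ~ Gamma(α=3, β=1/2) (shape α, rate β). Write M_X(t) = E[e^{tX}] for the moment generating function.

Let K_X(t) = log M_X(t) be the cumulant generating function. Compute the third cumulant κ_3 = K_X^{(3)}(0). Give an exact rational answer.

M_X(t) = 1/(8*(1/2 - t)^3)
K_X(t) = log M_X(t) = -3*log(1/2 - t) - 3*log(2)
dK/dt = -6/(2*t - 1)
d^2K/dt^2 = 12/(4*t^2 - 4*t + 1)
d^3K/dt^3 = -48/(8*t^3 - 12*t^2 + 6*t - 1)

κ_3 = d^3K/dt^3 |_{t=0} = 48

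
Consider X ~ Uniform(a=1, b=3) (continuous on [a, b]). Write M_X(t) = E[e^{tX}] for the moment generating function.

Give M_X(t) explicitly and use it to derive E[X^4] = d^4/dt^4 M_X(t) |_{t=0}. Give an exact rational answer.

E[X^4] = M′′′′(0) = 121/5

M_X(t) = (e^(3*t) - e^(t))/(2*t)
M′(t) = (3*t*e^(3*t) - t*e^(t) - e^(3*t) + e^(t))/(2*t^2)
M′′(t) = (9*t^2*e^(3*t) - t^2*e^(t) - 6*t*e^(3*t) + 2*t*e^(t) + 2*e^(3*t) - 2*e^(t))/(2*t^3)
M′′′(t) = (27*t^3*e^(3*t) - t^3*e^(t) - 27*t^2*e^(3*t) + 3*t^2*e^(t) + 18*t*e^(3*t) - 6*t*e^(t) - 6*e^(3*t) + 6*e^(t))/(2*t^4)
M′′′′(t) = (81*t^4*e^(3*t) - t^4*e^(t) - 108*t^3*e^(3*t) + 4*t^3*e^(t) + 108*t^2*e^(3*t) - 12*t^2*e^(t) - 72*t*e^(3*t) + 24*t*e^(t) + 24*e^(3*t) - 24*e^(t))/(2*t^5)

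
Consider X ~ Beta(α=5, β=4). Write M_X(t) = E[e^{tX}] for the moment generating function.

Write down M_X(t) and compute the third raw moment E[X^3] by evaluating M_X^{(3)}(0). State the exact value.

M_X(t) = ₁F₁(5; 9; t)
M′(t) = 5*₁F₁(6; 10; t)/9
M′′(t) = ₁F₁(7; 11; t)/3
M′′′(t) = 7*₁F₁(8; 12; t)/33

E[X^3] = M′′′(0) = 7/33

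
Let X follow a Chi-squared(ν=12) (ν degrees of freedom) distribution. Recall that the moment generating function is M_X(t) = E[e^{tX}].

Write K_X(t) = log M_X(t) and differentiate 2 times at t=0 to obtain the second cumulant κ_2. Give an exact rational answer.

κ_2 = K^(2)(0) = 24

M_X(t) = (1 - 2*t)^(-6)
K_X(t) = log M_X(t) = -6*log(1 - 2*t)
K^(2)(t) = 24/(4*t^2 - 4*t + 1)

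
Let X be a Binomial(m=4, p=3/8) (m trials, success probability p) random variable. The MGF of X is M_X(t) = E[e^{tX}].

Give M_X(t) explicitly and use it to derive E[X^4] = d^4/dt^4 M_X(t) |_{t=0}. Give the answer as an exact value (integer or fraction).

E[X^4] = M′′′′(0) = 10947/512

M_X(t) = (3*e^(t)/8 + 5/8)^4
M′(t) = 81*e^(4*t)/1024 + 405*e^(3*t)/1024 + 675*e^(2*t)/1024 + 375*e^(t)/1024
M′′(t) = 81*e^(4*t)/256 + 1215*e^(3*t)/1024 + 675*e^(2*t)/512 + 375*e^(t)/1024
M′′′(t) = 81*e^(4*t)/64 + 3645*e^(3*t)/1024 + 675*e^(2*t)/256 + 375*e^(t)/1024
M′′′′(t) = 81*e^(4*t)/16 + 10935*e^(3*t)/1024 + 675*e^(2*t)/128 + 375*e^(t)/1024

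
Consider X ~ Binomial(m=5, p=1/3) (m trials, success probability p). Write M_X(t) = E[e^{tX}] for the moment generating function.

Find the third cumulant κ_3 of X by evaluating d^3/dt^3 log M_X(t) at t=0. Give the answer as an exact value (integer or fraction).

M_X(t) = (e^(t)/3 + 2/3)^5
K_X(t) = log M_X(t) = 5*log(e^(t)/3 + 2/3)
dK/dt = 5*e^(t)/(e^(t) + 2)
d^2K/dt^2 = 10*e^(t)/(e^(2*t) + 4*e^(t) + 4)
d^3K/dt^3 = (-10*e^(2*t) + 20*e^(t))/(e^(3*t) + 6*e^(2*t) + 12*e^(t) + 8)

κ_3 = d^3K/dt^3 |_{t=0} = 10/27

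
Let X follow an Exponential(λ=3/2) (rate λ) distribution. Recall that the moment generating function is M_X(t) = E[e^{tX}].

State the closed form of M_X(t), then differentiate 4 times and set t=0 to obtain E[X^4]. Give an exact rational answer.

M_X(t) = 3/(2*(3/2 - t))
M′(t) = 6/(4*t^2 - 12*t + 9)
M′′(t) = -24/(8*t^3 - 36*t^2 + 54*t - 27)
M′′′(t) = 144/(16*t^4 - 96*t^3 + 216*t^2 - 216*t + 81)
M′′′′(t) = -1152/(32*t^5 - 240*t^4 + 720*t^3 - 1080*t^2 + 810*t - 243)

E[X^4] = M′′′′(0) = 128/27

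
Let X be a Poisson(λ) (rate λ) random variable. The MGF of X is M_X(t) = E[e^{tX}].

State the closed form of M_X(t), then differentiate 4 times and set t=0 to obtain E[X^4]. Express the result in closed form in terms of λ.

M_X(t) = e^(λ*(e^(t) - 1))
D^4[M](t) = (λ^4*e^(4*t)*e^(λ*e^(t)) + 6*λ^3*e^(3*t)*e^(λ*e^(t)) + 7*λ^2*e^(2*t)*e^(λ*e^(t)) + λ*e^(t)*e^(λ*e^(t)))*e^(-λ)

E[X^4] = D^4[M](0) = λ*(λ^3 + 6*λ^2 + 7*λ + 1)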